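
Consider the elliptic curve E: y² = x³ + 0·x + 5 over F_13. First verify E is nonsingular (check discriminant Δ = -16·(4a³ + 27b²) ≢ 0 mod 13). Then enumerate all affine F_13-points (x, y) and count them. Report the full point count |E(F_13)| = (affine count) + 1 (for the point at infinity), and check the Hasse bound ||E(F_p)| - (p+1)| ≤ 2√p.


Affine points = {(2, 0), (4, 2), (4, 11), (5, 0), (6, 0), (7, 6), (7, 7), (8, 6), (8, 7), (10, 2), (10, 11), (11, 6), (11, 7), (12, 2), (12, 11)}; affine count = 15; |E(F_13)| = 16.

Discriminant check: Δ ∝ 4a³ + 27b² = 4·0³ + 27·5² = 4·0 + 27·25 ≡ 12 (mod 13). Nonzero ⇒ E is nonsingular.
For each x ∈ F_13, compute rhs = x³ + 0·x + 5 mod 13, then count y ∈ F_13 with y² ≡ rhs.
  x = 0: rhs = 5, matching y values: none (0 points).
  x = 1: rhs = 6, matching y values: none (0 points).
  x = 2: rhs = 0, matching y values: 0 (1 points).
  x = 3: rhs = 6, matching y values: none (0 points).
  x = 4: rhs = 4, matching y values: 2, 11 (2 points).
  x = 5: rhs = 0, matching y values: 0 (1 points).
  x = 6: rhs = 0, matching y values: 0 (1 points).
  x = 7: rhs = 10, matching y values: 6, 7 (2 points).
  x = 8: rhs = 10, matching y values: 6, 7 (2 points).
  x = 9: rhs = 6, matching y values: none (0 points).
  x = 10: rhs = 4, matching y values: 2, 11 (2 points).
  x = 11: rhs = 10, matching y values: 6, 7 (2 points).
  x = 12: rhs = 4, matching y values: 2, 11 (2 points).
Total affine count: 15.
Full point count |E(F_13)| = 15 + 1 = 16.
Hasse bound: |16 − (13+1)| = |2| = 2 ≤ 2√13 ≈ 7.2111 ✓.


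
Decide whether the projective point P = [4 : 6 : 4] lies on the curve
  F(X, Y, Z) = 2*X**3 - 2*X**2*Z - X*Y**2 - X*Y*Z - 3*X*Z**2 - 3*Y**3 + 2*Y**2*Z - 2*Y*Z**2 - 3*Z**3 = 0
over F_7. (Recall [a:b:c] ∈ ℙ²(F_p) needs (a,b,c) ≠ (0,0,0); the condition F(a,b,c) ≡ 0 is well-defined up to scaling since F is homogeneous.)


F(4,6,4) ≡ 0 (mod 7); P is on the curve.

Evaluate F(4, 6, 4) term-by-term (mod 7).
  2*X**3 ↦ 2·64·1·1 = 128
  -2*X**2*Z ↦ -2·16·1·4 = -128
  -X*Y**2 ↦ -1·4·36·1 = -144
  -X*Y*Z ↦ -1·4·6·4 = -96
  -3*X*Z**2 ↦ -3·4·1·16 = -192
  -3*Y**3 ↦ -3·1·216·1 = -648
  2*Y**2*Z ↦ 2·1·36·4 = 288
  -2*Y*Z**2 ↦ -2·1·6·16 = -192
  -3*Z**3 ↦ -3·1·1·64 = -192
Sum: F(4, 6, 4) = (128) + (-128) + (-144) + (-96) + (-192) + (-648) + (288) + (-192) + (-192) = -1176.
Reducing mod 7: -1176 ≡ 0 (mod 7).
Since F(a, b, c) ≡ 0 (mod 7), P lies on the curve.


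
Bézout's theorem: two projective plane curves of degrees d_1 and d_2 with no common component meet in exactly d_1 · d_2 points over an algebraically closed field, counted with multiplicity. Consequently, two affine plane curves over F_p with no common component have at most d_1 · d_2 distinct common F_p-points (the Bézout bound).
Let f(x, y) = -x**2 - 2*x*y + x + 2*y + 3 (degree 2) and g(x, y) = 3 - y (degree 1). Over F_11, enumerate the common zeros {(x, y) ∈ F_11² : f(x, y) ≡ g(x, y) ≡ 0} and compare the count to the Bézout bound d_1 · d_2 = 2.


Common zeros: ∅; count = 0; Bézout bound = 2.

deg(f) = 2, deg(g) = 1, so Bézout bound = 2.
Scan x ∈ F_11. For each x, list the y ∈ F_11 with f(x, y) ≡ 0 and those with g(x, y) ≡ 0 (mod 11); the common zeros in that column are the intersection.
  x = 0: f ≡ 0 at y ∈ {4}; g ≡ 0 at y ∈ {3}; common: ∅.
  x = 1: f ≡ 0 at y ∈ ∅; g ≡ 0 at y ∈ {3}; common: ∅.
  x = 2: f ≡ 0 at y ∈ {6}; g ≡ 0 at y ∈ {3}; common: ∅.
  x = 3: f ≡ 0 at y ∈ {2}; g ≡ 0 at y ∈ {3}; common: ∅.
  x = 4: f ≡ 0 at y ∈ {4}; g ≡ 0 at y ∈ {3}; common: ∅.
  x = 5: f ≡ 0 at y ∈ {2}; g ≡ 0 at y ∈ {3}; common: ∅.
  x = 6: f ≡ 0 at y ∈ {5}; g ≡ 0 at y ∈ {3}; common: ∅.
  x = 7: f ≡ 0 at y ∈ {5}; g ≡ 0 at y ∈ {3}; common: ∅.
  x = 8: f ≡ 0 at y ∈ {8}; g ≡ 0 at y ∈ {3}; common: ∅.
  x = 9: f ≡ 0 at y ∈ {6}; g ≡ 0 at y ∈ {3}; common: ∅.
  x = 10: f ≡ 0 at y ∈ {8}; g ≡ 0 at y ∈ {3}; common: ∅.
Collecting: common zeros = ∅, so the count is 0.
Comparison with the Bézout bound: 0 ≤ 2 = deg(f)·deg(g), as expected for curves with no common component (the affine F_11-count falls short of the bound because intersections may lie at infinity, over extension fields, or carry multiplicity).


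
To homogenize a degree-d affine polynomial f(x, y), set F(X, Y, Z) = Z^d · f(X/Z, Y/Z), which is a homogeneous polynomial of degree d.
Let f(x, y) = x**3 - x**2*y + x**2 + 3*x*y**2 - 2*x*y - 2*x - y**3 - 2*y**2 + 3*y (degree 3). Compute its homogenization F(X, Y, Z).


F(X, Y, Z) = X**3 - X**2*Y + X**2*Z + 3*X*Y**2 - 2*X*Y*Z - 2*X*Z**2 - Y**3 - 2*Y**2*Z + 3*Y*Z**2

deg(f) = 3.
Substitute x = X/Z, y = Y/Z into f, then multiply by Z^3.
  monomial 1·x^3·y^0 ↦ 1·X^3·Y^0·Z^0.
  monomial -1·x^2·y^1 ↦ -1·X^2·Y^1·Z^0.
  monomial 1·x^2·y^0 ↦ 1·X^2·Y^0·Z^1.
  monomial 3·x^1·y^2 ↦ 3·X^1·Y^2·Z^0.
  monomial -2·x^1·y^1 ↦ -2·X^1·Y^1·Z^1.
  monomial -2·x^1·y^0 ↦ -2·X^1·Y^0·Z^2.
  monomial -1·x^0·y^3 ↦ -1·X^0·Y^3·Z^0.
  monomial -2·x^0·y^2 ↦ -2·X^0·Y^2·Z^1.
  monomial 3·x^0·y^1 ↦ 3·X^0·Y^1·Z^2.
Collecting: F(X, Y, Z) = X**3 - X**2*Y + X**2*Z + 3*X*Y**2 - 2*X*Y*Z - 2*X*Z**2 - Y**3 - 2*Y**2*Z + 3*Y*Z**2.


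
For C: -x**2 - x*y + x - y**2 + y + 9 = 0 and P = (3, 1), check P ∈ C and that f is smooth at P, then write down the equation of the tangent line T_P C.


Tangent line at P: -6*x - 4*y + 22 = 0.

Step 1: f(3, 1) = 0, so P lies on C.
Step 2: partial derivatives
  f_x(x, y) = -2*x - y + 1, f_y(x, y) = -x - 2*y + 1.
  f_x(P) = -6, f_y(P) = -4 (gradient nonzero, so P is smooth).
Step 3: tangent line at P: -6·(x − 3) + -4·(y − 1) = 0.
Expanding: -6*x - 4*y + 22 = 0.


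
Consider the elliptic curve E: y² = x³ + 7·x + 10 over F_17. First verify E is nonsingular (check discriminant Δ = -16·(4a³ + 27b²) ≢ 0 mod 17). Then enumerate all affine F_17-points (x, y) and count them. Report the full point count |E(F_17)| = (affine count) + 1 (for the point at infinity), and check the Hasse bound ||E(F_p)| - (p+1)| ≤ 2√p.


Affine points = {(1, 1), (1, 16), (2, 7), (2, 10), (4, 0), (5, 0), (6, 8), (6, 9), (8, 0), (10, 3), (10, 14), (14, 8), (14, 9), (16, 6), (16, 11)}; affine count = 15; |E(F_17)| = 16.

Discriminant check: Δ ∝ 4a³ + 27b² = 4·7³ + 27·10² = 4·343 + 27·100 ≡ 9 (mod 17). Nonzero ⇒ E is nonsingular.
For each x ∈ F_17, compute rhs = x³ + 7·x + 10 mod 17, then count y ∈ F_17 with y² ≡ rhs.
  x = 0: rhs = 10, matching y values: none (0 points).
  x = 1: rhs = 1, matching y values: 1, 16 (2 points).
  x = 2: rhs = 15, matching y values: 7, 10 (2 points).
  x = 3: rhs = 7, matching y values: none (0 points).
  x = 4: rhs = 0, matching y values: 0 (1 points).
  x = 5: rhs = 0, matching y values: 0 (1 points).
  x = 6: rhs = 13, matching y values: 8, 9 (2 points).
  x = 7: rhs = 11, matching y values: none (0 points).
  x = 8: rhs = 0, matching y values: 0 (1 points).
  x = 9: rhs = 3, matching y values: none (0 points).
  x = 10: rhs = 9, matching y values: 3, 14 (2 points).
  x = 11: rhs = 7, matching y values: none (0 points).
  x = 12: rhs = 3, matching y values: none (0 points).
  x = 13: rhs = 3, matching y values: none (0 points).
  x = 14: rhs = 13, matching y values: 8, 9 (2 points).
  x = 15: rhs = 5, matching y values: none (0 points).
  x = 16: rhs = 2, matching y values: 6, 11 (2 points).
Total affine count: 15.
Full point count |E(F_17)| = 15 + 1 = 16.
Hasse bound: |16 − (17+1)| = |-2| = 2 ≤ 2√17 ≈ 8.2462 ✓.


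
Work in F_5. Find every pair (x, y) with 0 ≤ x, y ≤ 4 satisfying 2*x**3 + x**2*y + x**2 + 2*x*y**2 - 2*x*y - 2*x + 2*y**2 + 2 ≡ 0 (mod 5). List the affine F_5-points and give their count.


Affine F_5-points: {(0, 2), (0, 3), (3, 1), (3, 3), (4, 4)}; count = 5.

For each of the 25 pairs (x, y) ∈ F_5², evaluate f(x, y) mod 5. Record the zeros.
  x = 0: [0↦2, 1↦4, 2↦0, 3↦0, 4↦4]  zeros at y ∈ {2, 3}
  x = 1: [0↦3, 1↦1, 2↦2, 3↦1, 4↦3]  zeros at y ∈ ∅
  x = 2: [0↦3, 1↦4, 2↦2, 3↦2, 4↦4]  zeros at y ∈ ∅
  x = 3: [0↦4, 1↦0, 2↦2, 3↦0, 4↦4]  zeros at y ∈ {1, 3}
  x = 4: [0↦3, 1↦1, 2↦4, 3↦2, 4↦0]  zeros at y ∈ {4}
Collecting zeros: affine points = {(0, 2), (0, 3), (3, 1), (3, 3), (4, 4)}.
Total count |C(F_5)_aff| = 5.


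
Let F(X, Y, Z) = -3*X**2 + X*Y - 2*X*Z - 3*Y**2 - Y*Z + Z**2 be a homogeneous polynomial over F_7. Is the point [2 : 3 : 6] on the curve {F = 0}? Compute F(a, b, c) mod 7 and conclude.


F(2,3,6) ≡ 3 (mod 7); P is NOT on the curve.

Evaluate F(2, 3, 6) term-by-term (mod 7).
  -3*X**2 ↦ -3·4·1·1 = -12
  X*Y ↦ 1·2·3·1 = 6
  -2*X*Z ↦ -2·2·1·6 = -24
  -3*Y**2 ↦ -3·1·9·1 = -27
  -Y*Z ↦ -1·1·3·6 = -18
  Z**2 ↦ 1·1·1·36 = 36
Sum: F(2, 3, 6) = (-12) + (6) + (-24) + (-27) + (-18) + (36) = -39.
Reducing mod 7: -39 ≡ 3 (mod 7).
Since F(a, b, c) ≡ 3 ≠ 0 (mod 7), P does NOT lie on the curve.


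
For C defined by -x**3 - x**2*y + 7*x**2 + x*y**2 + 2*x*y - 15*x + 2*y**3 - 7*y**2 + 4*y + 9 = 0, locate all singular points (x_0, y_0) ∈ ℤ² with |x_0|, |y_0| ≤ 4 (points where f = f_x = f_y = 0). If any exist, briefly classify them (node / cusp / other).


Singular points: {(2, 1)}; classification: cusp.

Compute partial derivatives:
  f_x = -3*x**2 - 2*x*y + 14*x + y**2 + 2*y - 15.
  f_y = -x**2 + 2*x*y + 2*x + 6*y**2 - 14*y + 4.
Scan x_0 ∈ {−4, ..., 4}. For each x_0, f_y(x_0, y) is a polynomial in y; find its integer roots y ∈ {−4, ..., 4}, then test f_x and f at those candidates.
  x = -4: f_y(-4, y) = 6*y**2 - 22*y - 20; no integer root y with |y| ≤ 4.
  x = -3: f_y(-3, y) = 6*y**2 - 20*y - 11; no integer root y with |y| ≤ 4.
  x = -2: f_y(-2, y) = 6*y**2 - 18*y - 4; no integer root y with |y| ≤ 4.
  x = -1: f_y(-1, y) = 6*y**2 - 16*y + 1; no integer root y with |y| ≤ 4.
  x = 0: f_y(0, y) = 6*y**2 - 14*y + 4; vanishes at y ∈ {2}. (0, 2): f_x = -7 ≠ 0.
  x = 1: f_y(1, y) = 6*y**2 - 12*y + 5; no integer root y with |y| ≤ 4.
  x = 2: f_y(2, y) = 6*y**2 - 10*y + 4; vanishes at y ∈ {1}. (2, 1): f_x = 0, f = 0 — SINGULAR.
  x = 3: f_y(3, y) = 6*y**2 - 8*y + 1; no integer root y with |y| ≤ 4.
  x = 4: f_y(4, y) = 6*y**2 - 6*y - 4; no integer root y with |y| ≤ 4.
Only singular point on the grid: (2, 1).
Classify: substitute x = 2 + u, y = 1 + v and expand: f = -u**3 - u**2*v + u*v**2 + 2*v**3 + v**2.
No constant or linear terms (consistent with a singular point). Quadratic part: v**2. Cubic part: -u**3 - u**2*v + u*v**2 + 2*v**3.
The quadratic part v**2 is a perfect square, so there is a single (double) tangent line v = 0, i.e. y = 1. Restricting the cubic part to that line (v = 0) leaves -u**3 ≠ 0, so f is not divisible by v and the branch is v² ≈ u**3 to lowest order — this is a cusp.
Classification: cusp.


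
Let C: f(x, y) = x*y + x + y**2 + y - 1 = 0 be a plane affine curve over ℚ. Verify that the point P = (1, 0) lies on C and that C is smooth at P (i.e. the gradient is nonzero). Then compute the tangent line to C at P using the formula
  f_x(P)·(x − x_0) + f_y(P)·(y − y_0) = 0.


Tangent line at P: x + 2*y - 1 = 0.

Step 1: f(1, 0) = 0, so P lies on C.
Step 2: partial derivatives
  f_x(x, y) = y + 1, f_y(x, y) = x + 2*y + 1.
  f_x(P) = 1, f_y(P) = 2 (gradient nonzero, so P is smooth).
Step 3: tangent line at P: 1·(x − 1) + 2·(y − 0) = 0.
Expanding: x + 2*y - 1 = 0.


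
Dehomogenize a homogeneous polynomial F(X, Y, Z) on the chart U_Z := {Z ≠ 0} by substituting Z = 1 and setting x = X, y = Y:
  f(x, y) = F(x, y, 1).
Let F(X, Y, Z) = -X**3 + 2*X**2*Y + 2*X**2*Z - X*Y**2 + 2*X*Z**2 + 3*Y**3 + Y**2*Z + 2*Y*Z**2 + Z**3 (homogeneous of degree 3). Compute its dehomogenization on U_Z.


f(x, y) = -x**3 + 2*x**2*y + 2*x**2 - x*y**2 + 2*x + 3*y**3 + y**2 + 2*y + 1

On U_Z we set Z = 1. Each monomial c·X^i·Y^j·Z^k in F becomes c·x^i·y^j·1^k = c·x^i·y^j.
Substituting Z = 1: F(X, Y, 1) = -x**3 + 2*x**2*y + 2*x**2 - x*y**2 + 2*x + 3*y**3 + y**2 + 2*y + 1.
Note: deg(f) ≤ deg(F) = 3; strict inequality happens when F is divisible by Z (lost terms).


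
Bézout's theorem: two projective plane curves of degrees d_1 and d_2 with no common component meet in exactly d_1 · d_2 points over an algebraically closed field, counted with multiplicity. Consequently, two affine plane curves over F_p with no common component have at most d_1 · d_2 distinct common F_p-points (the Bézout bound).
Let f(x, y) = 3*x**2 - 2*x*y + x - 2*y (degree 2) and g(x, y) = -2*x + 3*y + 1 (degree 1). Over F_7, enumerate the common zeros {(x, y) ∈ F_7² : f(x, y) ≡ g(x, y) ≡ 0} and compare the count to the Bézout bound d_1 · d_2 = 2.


Common zeros: ∅; count = 0; Bézout bound = 2.

deg(f) = 2, deg(g) = 1, so Bézout bound = 2.
Scan x ∈ F_7. For each x, list the y ∈ F_7 with f(x, y) ≡ 0 and those with g(x, y) ≡ 0 (mod 7); the common zeros in that column are the intersection.
  x = 0: f ≡ 0 at y ∈ {0}; g ≡ 0 at y ∈ {2}; common: ∅.
  x = 1: f ≡ 0 at y ∈ {1}; g ≡ 0 at y ∈ {5}; common: ∅.
  x = 2: f ≡ 0 at y ∈ {0}; g ≡ 0 at y ∈ {1}; common: ∅.
  x = 3: f ≡ 0 at y ∈ {2}; g ≡ 0 at y ∈ {4}; common: ∅.
  x = 4: f ≡ 0 at y ∈ {1}; g ≡ 0 at y ∈ {0}; common: ∅.
  x = 5: f ≡ 0 at y ∈ {2}; g ≡ 0 at y ∈ {3}; common: ∅.
  x = 6: f ≡ 0 at y ∈ ∅; g ≡ 0 at y ∈ {6}; common: ∅.
Collecting: common zeros = ∅, so the count is 0.
Comparison with the Bézout bound: 0 ≤ 2 = deg(f)·deg(g), as expected for curves with no common component (the affine F_7-count falls short of the bound because intersections may lie at infinity, over extension fields, or carry multiplicity).


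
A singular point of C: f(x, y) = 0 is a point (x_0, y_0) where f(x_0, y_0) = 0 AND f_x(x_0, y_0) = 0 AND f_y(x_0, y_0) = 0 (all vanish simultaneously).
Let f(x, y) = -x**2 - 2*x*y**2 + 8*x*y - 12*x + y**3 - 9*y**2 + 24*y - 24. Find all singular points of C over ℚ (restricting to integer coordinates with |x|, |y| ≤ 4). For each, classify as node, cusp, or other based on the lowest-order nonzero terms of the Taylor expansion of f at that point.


Singular points: {(-2, 2)}; classification: node.

Compute partial derivatives:
  f_x = -2*x - 2*y**2 + 8*y - 12.
  f_y = -4*x*y + 8*x + 3*y**2 - 18*y + 24.
Scan x_0 ∈ {−4, ..., 4}. For each x_0, f_y(x_0, y) is a polynomial in y; find its integer roots y ∈ {−4, ..., 4}, then test f_x and f at those candidates.
  x = -4: f_y(-4, y) = 3*y**2 - 2*y - 8; vanishes at y ∈ {2}. (-4, 2): f_x = 4 ≠ 0.
  x = -3: f_y(-3, y) = 3*y**2 - 6*y; vanishes at y ∈ {0, 2}. (-3, 0): f_x = -6 ≠ 0; (-3, 2): f_x = 2 ≠ 0.
  x = -2: f_y(-2, y) = 3*y**2 - 10*y + 8; vanishes at y ∈ {2}. (-2, 2): f_x = 0, f = 0 — SINGULAR.
  x = -1: f_y(-1, y) = 3*y**2 - 14*y + 16; vanishes at y ∈ {2}. (-1, 2): f_x = -2 ≠ 0.
  x = 0: f_y(0, y) = 3*y**2 - 18*y + 24; vanishes at y ∈ {2, 4}. (0, 2): f_x = -4 ≠ 0; (0, 4): f_x = -12 ≠ 0.
  x = 1: f_y(1, y) = 3*y**2 - 22*y + 32; vanishes at y ∈ {2}. (1, 2): f_x = -6 ≠ 0.
  x = 2: f_y(2, y) = 3*y**2 - 26*y + 40; vanishes at y ∈ {2}. (2, 2): f_x = -8 ≠ 0.
  x = 3: f_y(3, y) = 3*y**2 - 30*y + 48; vanishes at y ∈ {2}. (3, 2): f_x = -10 ≠ 0.
  x = 4: f_y(4, y) = 3*y**2 - 34*y + 56; vanishes at y ∈ {2}. (4, 2): f_x = -12 ≠ 0.
Only singular point on the grid: (-2, 2).
Classify: substitute x = -2 + u, y = 2 + v and expand: f = -u**2 - 2*u*v**2 + v**3 + v**2.
No constant or linear terms (consistent with a singular point). Quadratic part: -u**2 + v**2. Cubic part: -2*u*v**2 + v**3.
The quadratic part v**2 - u**2 = (v − u)(v + u) splits into two distinct linear factors, so there are two distinct tangent lines y − 2 = ±(x − -2) — this is a node (ordinary double point).
Classification: node.


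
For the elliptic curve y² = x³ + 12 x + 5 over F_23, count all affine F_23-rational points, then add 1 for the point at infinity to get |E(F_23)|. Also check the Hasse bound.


Affine points = {(1, 8), (1, 15), (4, 5), (4, 18), (5, 11), (5, 12), (7, 8), (7, 15), (13, 9), (13, 14), (15, 8), (15, 15), (17, 4), (17, 19), (18, 2), (18, 21), (19, 10), (19, 13)}; affine count = 18; |E(F_23)| = 19.

Discriminant check: Δ ∝ 4a³ + 27b² = 4·12³ + 27·5² = 4·1728 + 27·25 ≡ 20 (mod 23). Nonzero ⇒ E is nonsingular.
For each x ∈ F_23, compute rhs = x³ + 12·x + 5 mod 23, then count y ∈ F_23 with y² ≡ rhs.
  x = 0: rhs = 5, matching y values: none (0 points).
  x = 1: rhs = 18, matching y values: 8, 15 (2 points).
  x = 2: rhs = 14, matching y values: none (0 points).
  x = 3: rhs = 22, matching y values: none (0 points).
  x = 4: rhs = 2, matching y values: 5, 18 (2 points).
  x = 5: rhs = 6, matching y values: 11, 12 (2 points).
  x = 6: rhs = 17, matching y values: none (0 points).
  x = 7: rhs = 18, matching y values: 8, 15 (2 points).
  x = 8: rhs = 15, matching y values: none (0 points).
  x = 9: rhs = 14, matching y values: none (0 points).
  x = 10: rhs = 21, matching y values: none (0 points).
  x = 11: rhs = 19, matching y values: none (0 points).
  x = 12: rhs = 14, matching y values: none (0 points).
  x = 13: rhs = 12, matching y values: 9, 14 (2 points).
  x = 14: rhs = 19, matching y values: none (0 points).
  x = 15: rhs = 18, matching y values: 8, 15 (2 points).
  x = 16: rhs = 15, matching y values: none (0 points).
  x = 17: rhs = 16, matching y values: 4, 19 (2 points).
  x = 18: rhs = 4, matching y values: 2, 21 (2 points).
  x = 19: rhs = 8, matching y values: 10, 13 (2 points).
  x = 20: rhs = 11, matching y values: none (0 points).
  x = 21: rhs = 19, matching y values: none (0 points).
  x = 22: rhs = 15, matching y values: none (0 points).
Total affine count: 18.
Full point count |E(F_23)| = 18 + 1 = 19.
Hasse bound: |19 − (23+1)| = |-5| = 5 ≤ 2√23 ≈ 9.5917 ✓.


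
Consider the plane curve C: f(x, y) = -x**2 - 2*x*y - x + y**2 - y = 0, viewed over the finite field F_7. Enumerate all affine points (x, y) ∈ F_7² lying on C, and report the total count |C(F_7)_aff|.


Affine F_7-points: {(0, 0), (0, 1), (2, 6), (4, 1), (6, 0), (6, 6)}; count = 6.

For each of the 49 pairs (x, y) ∈ F_7², evaluate f(x, y) mod 7. Record the zeros.
  x = 0: [0↦0, 1↦0, 2↦2, 3↦6, 4↦5, 5↦6, 6↦2]  zeros at y ∈ {0, 1}
  x = 1: [0↦5, 1↦3, 2↦3, 3↦5, 4↦2, 5↦1, 6↦2]  zeros at y ∈ ∅
  x = 2: [0↦1, 1↦4, 2↦2, 3↦2, 4↦4, 5↦1, 6↦0]  zeros at y ∈ {6}
  x = 3: [0↦2, 1↦3, 2↦6, 3↦4, 4↦4, 5↦6, 6↦3]  zeros at y ∈ ∅
  x = 4: [0↦1, 1↦0, 2↦1, 3↦4, 4↦2, 5↦2, 6↦4]  zeros at y ∈ {1}
  x = 5: [0↦5, 1↦2, 2↦1, 3↦2, 4↦5, 5↦3, 6↦3]  zeros at y ∈ ∅
  x = 6: [0↦0, 1↦2, 2↦6, 3↦5, 4↦6, 5↦2, 6↦0]  zeros at y ∈ {0, 6}
Collecting zeros: affine points = {(0, 0), (0, 1), (2, 6), (4, 1), (6, 0), (6, 6)}.
Total count |C(F_7)_aff| = 6.


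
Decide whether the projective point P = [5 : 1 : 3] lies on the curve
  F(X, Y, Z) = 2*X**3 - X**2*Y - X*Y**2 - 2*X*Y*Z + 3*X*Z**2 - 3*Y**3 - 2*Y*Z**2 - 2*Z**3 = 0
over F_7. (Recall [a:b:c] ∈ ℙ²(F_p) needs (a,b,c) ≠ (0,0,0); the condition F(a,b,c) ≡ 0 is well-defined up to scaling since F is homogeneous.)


F(5,1,3) ≡ 5 (mod 7); P is NOT on the curve.

Evaluate F(5, 1, 3) term-by-term (mod 7).
  2*X**3 ↦ 2·125·1·1 = 250
  -X**2*Y ↦ -1·25·1·1 = -25
  -X*Y**2 ↦ -1·5·1·1 = -5
  -2*X*Y*Z ↦ -2·5·1·3 = -30
  3*X*Z**2 ↦ 3·5·1·9 = 135
  -3*Y**3 ↦ -3·1·1·1 = -3
  -2*Y*Z**2 ↦ -2·1·1·9 = -18
  -2*Z**3 ↦ -2·1·1·27 = -54
Sum: F(5, 1, 3) = (250) + (-25) + (-5) + (-30) + (135) + (-3) + (-18) + (-54) = 250.
Reducing mod 7: 250 ≡ 5 (mod 7).
Since F(a, b, c) ≡ 5 ≠ 0 (mod 7), P does NOT lie on the curve.


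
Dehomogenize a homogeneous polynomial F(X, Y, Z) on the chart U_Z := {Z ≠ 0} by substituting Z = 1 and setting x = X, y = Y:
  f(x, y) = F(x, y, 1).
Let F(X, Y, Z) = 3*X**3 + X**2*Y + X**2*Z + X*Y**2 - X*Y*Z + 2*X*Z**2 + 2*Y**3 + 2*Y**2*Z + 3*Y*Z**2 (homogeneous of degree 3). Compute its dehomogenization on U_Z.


f(x, y) = 3*x**3 + x**2*y + x**2 + x*y**2 - x*y + 2*x + 2*y**3 + 2*y**2 + 3*y

On U_Z we set Z = 1. Each monomial c·X^i·Y^j·Z^k in F becomes c·x^i·y^j·1^k = c·x^i·y^j.
Substituting Z = 1: F(X, Y, 1) = 3*x**3 + x**2*y + x**2 + x*y**2 - x*y + 2*x + 2*y**3 + 2*y**2 + 3*y.
Note: deg(f) ≤ deg(F) = 3; strict inequality happens when F is divisible by Z (lost terms).


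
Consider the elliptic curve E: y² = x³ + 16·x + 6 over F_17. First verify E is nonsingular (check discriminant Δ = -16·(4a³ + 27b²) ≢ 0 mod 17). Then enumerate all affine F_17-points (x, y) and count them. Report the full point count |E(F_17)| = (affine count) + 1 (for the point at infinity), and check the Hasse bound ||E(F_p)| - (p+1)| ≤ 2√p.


Affine points = {(3, 8), (3, 9), (4, 7), (4, 10), (7, 6), (7, 11), (8, 0), (11, 0), (14, 4), (14, 13), (15, 0)}; affine count = 11; |E(F_17)| = 12.

Discriminant check: Δ ∝ 4a³ + 27b² = 4·16³ + 27·6² = 4·4096 + 27·36 ≡ 16 (mod 17). Nonzero ⇒ E is nonsingular.
For each x ∈ F_17, compute rhs = x³ + 16·x + 6 mod 17, then count y ∈ F_17 with y² ≡ rhs.
  x = 0: rhs = 6, matching y values: none (0 points).
  x = 1: rhs = 6, matching y values: none (0 points).
  x = 2: rhs = 12, matching y values: none (0 points).
  x = 3: rhs = 13, matching y values: 8, 9 (2 points).
  x = 4: rhs = 15, matching y values: 7, 10 (2 points).
  x = 5: rhs = 7, matching y values: none (0 points).
  x = 6: rhs = 12, matching y values: none (0 points).
  x = 7: rhs = 2, matching y values: 6, 11 (2 points).
  x = 8: rhs = 0, matching y values: 0 (1 points).
  x = 9: rhs = 12, matching y values: none (0 points).
  x = 10: rhs = 10, matching y values: none (0 points).
  x = 11: rhs = 0, matching y values: 0 (1 points).
  x = 12: rhs = 5, matching y values: none (0 points).
  x = 13: rhs = 14, matching y values: none (0 points).
  x = 14: rhs = 16, matching y values: 4, 13 (2 points).
  x = 15: rhs = 0, matching y values: 0 (1 points).
  x = 16: rhs = 6, matching y values: none (0 points).
Total affine count: 11.
Full point count |E(F_17)| = 11 + 1 = 12.
Hasse bound: |12 − (17+1)| = |-6| = 6 ≤ 2√17 ≈ 8.2462 ✓.


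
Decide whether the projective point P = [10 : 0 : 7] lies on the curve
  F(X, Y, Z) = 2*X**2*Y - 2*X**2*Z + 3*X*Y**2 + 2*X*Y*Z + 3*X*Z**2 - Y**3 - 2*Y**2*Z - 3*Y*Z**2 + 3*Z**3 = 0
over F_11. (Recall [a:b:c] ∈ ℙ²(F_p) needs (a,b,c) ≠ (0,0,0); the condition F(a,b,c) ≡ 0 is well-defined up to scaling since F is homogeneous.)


F(10,0,7) ≡ 10 (mod 11); P is NOT on the curve.

Evaluate F(10, 0, 7) term-by-term (mod 11).
  2*X**2*Y ↦ 2·100·0·1 = 0
  -2*X**2*Z ↦ -2·100·1·7 = -1400
  3*X*Y**2 ↦ 3·10·0·1 = 0
  2*X*Y*Z ↦ 2·10·0·7 = 0
  3*X*Z**2 ↦ 3·10·1·49 = 1470
  -Y**3 ↦ -1·1·0·1 = 0
  -2*Y**2*Z ↦ -2·1·0·7 = 0
  -3*Y*Z**2 ↦ -3·1·0·49 = 0
  3*Z**3 ↦ 3·1·1·343 = 1029
Sum: F(10, 0, 7) = (0) + (-1400) + (0) + (0) + (1470) + (0) + (0) + (0) + (1029) = 1099.
Reducing mod 11: 1099 ≡ 10 (mod 11).
Since F(a, b, c) ≡ 10 ≠ 0 (mod 11), P does NOT lie on the curve.


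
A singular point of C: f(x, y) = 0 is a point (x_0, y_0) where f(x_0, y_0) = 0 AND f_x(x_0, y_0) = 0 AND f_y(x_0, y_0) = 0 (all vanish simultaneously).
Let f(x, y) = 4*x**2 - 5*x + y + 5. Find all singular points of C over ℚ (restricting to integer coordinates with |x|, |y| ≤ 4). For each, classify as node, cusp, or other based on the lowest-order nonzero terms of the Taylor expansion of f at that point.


No singular points in the scanned grid; C is smooth there.

Compute partial derivatives:
  f_x = 8*x - 5.
  f_y = 1.
f_y = 1 is a nonzero constant, so f_y never vanishes: no point (x, y) can satisfy f = f_x = f_y = 0. In particular no (x, y) ∈ {−4, ..., 4}² is singular; the curve is smooth.


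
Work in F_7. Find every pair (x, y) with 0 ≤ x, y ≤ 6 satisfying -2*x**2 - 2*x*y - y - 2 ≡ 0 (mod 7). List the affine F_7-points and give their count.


Affine F_7-points: {(0, 5), (1, 1), (2, 5), (4, 4), (5, 1), (6, 4)}; count = 6.

For each of the 49 pairs (x, y) ∈ F_7², evaluate f(x, y) mod 7. Record the zeros.
  x = 0: [0↦5, 1↦4, 2↦3, 3↦2, 4↦1, 5↦0, 6↦6]  zeros at y ∈ {5}
  x = 1: [0↦3, 1↦0, 2↦4, 3↦1, 4↦5, 5↦2, 6↦6]  zeros at y ∈ {1}
  x = 2: [0↦4, 1↦6, 2↦1, 3↦3, 4↦5, 5↦0, 6↦2]  zeros at y ∈ {5}
  x = 3: [0↦1, 1↦1, 2↦1, 3↦1, 4↦1, 5↦1, 6↦1]  zeros at y ∈ ∅
  x = 4: [0↦1, 1↦6, 2↦4, 3↦2, 4↦0, 5↦5, 6↦3]  zeros at y ∈ {4}
  x = 5: [0↦4, 1↦0, 2↦3, 3↦6, 4↦2, 5↦5, 6↦1]  zeros at y ∈ {1}
  x = 6: [0↦3, 1↦4, 2↦5, 3↦6, 4↦0, 5↦1, 6↦2]  zeros at y ∈ {4}
Collecting zeros: affine points = {(0, 5), (1, 1), (2, 5), (4, 4), (5, 1), (6, 4)}.
Total count |C(F_7)_aff| = 6.


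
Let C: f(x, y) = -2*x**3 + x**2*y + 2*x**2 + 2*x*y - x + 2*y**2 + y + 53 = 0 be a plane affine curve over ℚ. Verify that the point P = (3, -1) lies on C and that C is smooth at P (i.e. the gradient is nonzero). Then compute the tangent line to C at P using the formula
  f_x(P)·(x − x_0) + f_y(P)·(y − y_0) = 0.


Tangent line at P: -51*x + 12*y + 165 = 0.

Step 1: f(3, -1) = 0, so P lies on C.
Step 2: partial derivatives
  f_x(x, y) = -6*x**2 + 2*x*y + 4*x + 2*y - 1, f_y(x, y) = x**2 + 2*x + 4*y + 1.
  f_x(P) = -51, f_y(P) = 12 (gradient nonzero, so P is smooth).
Step 3: tangent line at P: -51·(x − 3) + 12·(y − -1) = 0.
Expanding: -51*x + 12*y + 165 = 0.


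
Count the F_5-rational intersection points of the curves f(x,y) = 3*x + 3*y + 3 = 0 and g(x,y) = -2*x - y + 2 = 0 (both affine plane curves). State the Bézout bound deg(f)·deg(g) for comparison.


Common zeros: {(3, 1)}; count = 1; Bézout bound = 1.

deg(f) = 1, deg(g) = 1, so Bézout bound = 1.
Scan x ∈ F_5. For each x, list the y ∈ F_5 with f(x, y) ≡ 0 and those with g(x, y) ≡ 0 (mod 5); the common zeros in that column are the intersection.
  x = 0: f ≡ 0 at y ∈ {4}; g ≡ 0 at y ∈ {2}; common: ∅.
  x = 1: f ≡ 0 at y ∈ {3}; g ≡ 0 at y ∈ {0}; common: ∅.
  x = 2: f ≡ 0 at y ∈ {2}; g ≡ 0 at y ∈ {3}; common: ∅.
  x = 3: f ≡ 0 at y ∈ {1}; g ≡ 0 at y ∈ {1}; common: {1}.
  x = 4: f ≡ 0 at y ∈ {0}; g ≡ 0 at y ∈ {4}; common: ∅.
Collecting: common zeros = {(3, 1)}, so the count is 1.
Comparison with the Bézout bound: 1 ≤ 1 = deg(f)·deg(g), as expected for curves with no common component (the bound is attained).


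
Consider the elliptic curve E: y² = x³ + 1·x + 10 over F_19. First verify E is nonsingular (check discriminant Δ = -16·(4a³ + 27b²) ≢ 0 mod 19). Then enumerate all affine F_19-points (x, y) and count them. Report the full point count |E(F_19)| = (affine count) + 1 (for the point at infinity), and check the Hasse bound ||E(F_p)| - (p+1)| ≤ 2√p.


Affine points = {(2, 1), (2, 18), (5, 8), (5, 11), (6, 2), (6, 17), (8, 6), (8, 13), (9, 8), (9, 11), (13, 4), (13, 15), (17, 0)}; affine count = 13; |E(F_19)| = 14.

Discriminant check: Δ ∝ 4a³ + 27b² = 4·1³ + 27·10² = 4·1 + 27·100 ≡ 6 (mod 19). Nonzero ⇒ E is nonsingular.
For each x ∈ F_19, compute rhs = x³ + 1·x + 10 mod 19, then count y ∈ F_19 with y² ≡ rhs.
  x = 0: rhs = 10, matching y values: none (0 points).
  x = 1: rhs = 12, matching y values: none (0 points).
  x = 2: rhs = 1, matching y values: 1, 18 (2 points).
  x = 3: rhs = 2, matching y values: none (0 points).
  x = 4: rhs = 2, matching y values: none (0 points).
  x = 5: rhs = 7, matching y values: 8, 11 (2 points).
  x = 6: rhs = 4, matching y values: 2, 17 (2 points).
  x = 7: rhs = 18, matching y values: none (0 points).
  x = 8: rhs = 17, matching y values: 6, 13 (2 points).
  x = 9: rhs = 7, matching y values: 8, 11 (2 points).
  x = 10: rhs = 13, matching y values: none (0 points).
  x = 11: rhs = 3, matching y values: none (0 points).
  x = 12: rhs = 2, matching y values: none (0 points).
  x = 13: rhs = 16, matching y values: 4, 15 (2 points).
  x = 14: rhs = 13, matching y values: none (0 points).
  x = 15: rhs = 18, matching y values: none (0 points).
  x = 16: rhs = 18, matching y values: none (0 points).
  x = 17: rhs = 0, matching y values: 0 (1 points).
  x = 18: rhs = 8, matching y values: none (0 points).
Total affine count: 13.
Full point count |E(F_19)| = 13 + 1 = 14.
Hasse bound: |14 − (19+1)| = |-6| = 6 ≤ 2√19 ≈ 8.7178 ✓.


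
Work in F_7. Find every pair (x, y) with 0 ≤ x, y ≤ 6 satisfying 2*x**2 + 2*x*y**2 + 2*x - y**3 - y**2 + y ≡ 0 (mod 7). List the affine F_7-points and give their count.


Affine F_7-points: {(0, 0), (1, 5), (2, 4), (6, 0)}; count = 4.

For each of the 49 pairs (x, y) ∈ F_7², evaluate f(x, y) mod 7. Record the zeros.
  x = 0: [0↦0, 1↦6, 2↦4, 3↦2, 4↦1, 5↦2, 6↦6]  zeros at y ∈ {0}
  x = 1: [0↦4, 1↦5, 2↦2, 3↦3, 4↦2, 5↦0, 6↦5]  zeros at y ∈ {5}
  x = 2: [0↦5, 1↦1, 2↦4, 3↦1, 4↦0, 5↦2, 6↦1]  zeros at y ∈ {4}
  x = 3: [0↦3, 1↦1, 2↦3, 3↦3, 4↦2, 5↦1, 6↦1]  zeros at y ∈ ∅
  x = 4: [0↦5, 1↦5, 2↦6, 3↦2, 4↦1, 5↦4, 6↦5]  zeros at y ∈ ∅
  x = 5: [0↦4, 1↦6, 2↦6, 3↦5, 4↦4, 5↦4, 6↦6]  zeros at y ∈ ∅
  x = 6: [0↦0, 1↦4, 2↦3, 3↦5, 4↦4, 5↦1, 6↦4]  zeros at y ∈ {0}
Collecting zeros: affine points = {(0, 0), (1, 5), (2, 4), (6, 0)}.
Total count |C(F_7)_aff| = 4.


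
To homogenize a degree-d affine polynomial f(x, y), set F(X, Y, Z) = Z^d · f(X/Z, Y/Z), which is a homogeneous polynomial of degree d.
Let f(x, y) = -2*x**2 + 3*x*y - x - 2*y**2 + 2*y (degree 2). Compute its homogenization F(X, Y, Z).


F(X, Y, Z) = -2*X**2 + 3*X*Y - X*Z - 2*Y**2 + 2*Y*Z

deg(f) = 2.
Substitute x = X/Z, y = Y/Z into f, then multiply by Z^2.
  monomial -2·x^2·y^0 ↦ -2·X^2·Y^0·Z^0.
  monomial 3·x^1·y^1 ↦ 3·X^1·Y^1·Z^0.
  monomial -1·x^1·y^0 ↦ -1·X^1·Y^0·Z^1.
  monomial -2·x^0·y^2 ↦ -2·X^0·Y^2·Z^0.
  monomial 2·x^0·y^1 ↦ 2·X^0·Y^1·Z^1.
Collecting: F(X, Y, Z) = -2*X**2 + 3*X*Y - X*Z - 2*Y**2 + 2*Y*Z.


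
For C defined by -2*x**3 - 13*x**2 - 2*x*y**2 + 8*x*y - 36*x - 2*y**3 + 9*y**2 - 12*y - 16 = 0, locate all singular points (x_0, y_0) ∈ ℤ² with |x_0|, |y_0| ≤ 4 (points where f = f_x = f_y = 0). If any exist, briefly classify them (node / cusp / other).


Singular points: {(-2, 2)}; classification: node.

Compute partial derivatives:
  f_x = -6*x**2 - 26*x - 2*y**2 + 8*y - 36.
  f_y = -4*x*y + 8*x - 6*y**2 + 18*y - 12.
Scan x_0 ∈ {−4, ..., 4}. For each x_0, f_y(x_0, y) is a polynomial in y; find its integer roots y ∈ {−4, ..., 4}, then test f_x and f at those candidates.
  x = -4: f_y(-4, y) = -6*y**2 + 34*y - 44; vanishes at y ∈ {2}. (-4, 2): f_x = -20 ≠ 0.
  x = -3: f_y(-3, y) = -6*y**2 + 30*y - 36; vanishes at y ∈ {2, 3}. (-3, 2): f_x = -4 ≠ 0; (-3, 3): f_x = -6 ≠ 0.
  x = -2: f_y(-2, y) = -6*y**2 + 26*y - 28; vanishes at y ∈ {2}. (-2, 2): f_x = 0, f = 0 — SINGULAR.
  x = -1: f_y(-1, y) = -6*y**2 + 22*y - 20; vanishes at y ∈ {2}. (-1, 2): f_x = -8 ≠ 0.
  x = 0: f_y(0, y) = -6*y**2 + 18*y - 12; vanishes at y ∈ {1, 2}. (0, 1): f_x = -30 ≠ 0; (0, 2): f_x = -28 ≠ 0.
  x = 1: f_y(1, y) = -6*y**2 + 14*y - 4; vanishes at y ∈ {2}. (1, 2): f_x = -60 ≠ 0.
  x = 2: f_y(2, y) = -6*y**2 + 10*y + 4; vanishes at y ∈ {2}. (2, 2): f_x = -104 ≠ 0.
  x = 3: f_y(3, y) = -6*y**2 + 6*y + 12; vanishes at y ∈ {-1, 2}. (3, -1): f_x = -178 ≠ 0; (3, 2): f_x = -160 ≠ 0.
  x = 4: f_y(4, y) = -6*y**2 + 2*y + 20; vanishes at y ∈ {2}. (4, 2): f_x = -228 ≠ 0.
Only singular point on the grid: (-2, 2).
Classify: substitute x = -2 + u, y = 2 + v and expand: f = -2*u**3 - u**2 - 2*u*v**2 - 2*v**3 + v**2.
No constant or linear terms (consistent with a singular point). Quadratic part: -u**2 + v**2. Cubic part: -2*u**3 - 2*u*v**2 - 2*v**3.
The quadratic part v**2 - u**2 = (v − u)(v + u) splits into two distinct linear factors, so there are two distinct tangent lines y − 2 = ±(x − -2) — this is a node (ordinary double point).
Classification: node.


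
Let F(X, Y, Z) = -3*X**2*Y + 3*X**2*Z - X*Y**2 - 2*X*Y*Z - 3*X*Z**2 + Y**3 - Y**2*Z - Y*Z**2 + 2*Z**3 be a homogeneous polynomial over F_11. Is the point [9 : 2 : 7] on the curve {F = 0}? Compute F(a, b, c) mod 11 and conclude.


F(9,2,7) ≡ 7 (mod 11); P is NOT on the curve.

Evaluate F(9, 2, 7) term-by-term (mod 11).
  -3*X**2*Y ↦ -3·81·2·1 = -486
  3*X**2*Z ↦ 3·81·1·7 = 1701
  -X*Y**2 ↦ -1·9·4·1 = -36
  -2*X*Y*Z ↦ -2·9·2·7 = -252
  -3*X*Z**2 ↦ -3·9·1·49 = -1323
  Y**3 ↦ 1·1·8·1 = 8
  -Y**2*Z ↦ -1·1·4·7 = -28
  -Y*Z**2 ↦ -1·1·2·49 = -98
  2*Z**3 ↦ 2·1·1·343 = 686
Sum: F(9, 2, 7) = (-486) + (1701) + (-36) + (-252) + (-1323) + (8) + (-28) + (-98) + (686) = 172.
Reducing mod 11: 172 ≡ 7 (mod 11).
Since F(a, b, c) ≡ 7 ≠ 0 (mod 11), P does NOT lie on the curve.


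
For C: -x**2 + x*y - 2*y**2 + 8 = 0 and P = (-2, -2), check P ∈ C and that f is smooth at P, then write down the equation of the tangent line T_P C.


Tangent line at P: 2*x + 6*y + 16 = 0.

Step 1: f(-2, -2) = 0, so P lies on C.
Step 2: partial derivatives
  f_x(x, y) = -2*x + y, f_y(x, y) = x - 4*y.
  f_x(P) = 2, f_y(P) = 6 (gradient nonzero, so P is smooth).
Step 3: tangent line at P: 2·(x − -2) + 6·(y − -2) = 0.
Expanding: 2*x + 6*y + 16 = 0.


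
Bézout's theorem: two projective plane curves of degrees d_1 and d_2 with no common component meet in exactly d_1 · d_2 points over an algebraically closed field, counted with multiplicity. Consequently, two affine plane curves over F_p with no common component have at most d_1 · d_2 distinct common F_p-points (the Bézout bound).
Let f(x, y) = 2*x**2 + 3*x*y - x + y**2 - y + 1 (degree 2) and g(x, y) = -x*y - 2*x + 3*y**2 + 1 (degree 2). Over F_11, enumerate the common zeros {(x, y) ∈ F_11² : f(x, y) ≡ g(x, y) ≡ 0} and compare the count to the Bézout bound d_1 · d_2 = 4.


Common zeros: {(3, 7)}; count = 1; Bézout bound = 4.

deg(f) = 2, deg(g) = 2, so Bézout bound = 4.
Scan x ∈ F_11. For each x, list the y ∈ F_11 with f(x, y) ≡ 0 and those with g(x, y) ≡ 0 (mod 11); the common zeros in that column are the intersection.
  x = 0: f ≡ 0 at y ∈ ∅; g ≡ 0 at y ∈ ∅; common: ∅.
  x = 1: f ≡ 0 at y ∈ ∅; g ≡ 0 at y ∈ ∅; common: ∅.
  x = 2: f ≡ 0 at y ∈ ∅; g ≡ 0 at y ∈ ∅; common: ∅.
  x = 3: f ≡ 0 at y ∈ {7}; g ≡ 0 at y ∈ {5, 7}; common: {7}.
  x = 4: f ≡ 0 at y ∈ {2, 9}; g ≡ 0 at y ∈ {6, 10}; common: ∅.
  x = 5: f ≡ 0 at y ∈ {9, 10}; g ≡ 0 at y ∈ {1, 8}; common: ∅.
  x = 6: f ≡ 0 at y ∈ ∅; g ≡ 0 at y ∈ {0, 2}; common: ∅.
  x = 7: f ≡ 0 at y ∈ ∅; g ≡ 0 at y ∈ ∅; common: ∅.
  x = 8: f ≡ 0 at y ∈ {0, 10}; g ≡ 0 at y ∈ ∅; common: ∅.
  x = 9: f ≡ 0 at y ∈ {0, 7}; g ≡ 0 at y ∈ ∅; common: ∅.
  x = 10: f ≡ 0 at y ∈ {2}; g ≡ 0 at y ∈ {3, 4}; common: ∅.
Collecting: common zeros = {(3, 7)}, so the count is 1.
Comparison with the Bézout bound: 1 ≤ 4 = deg(f)·deg(g), as expected for curves with no common component (the affine F_11-count falls short of the bound because intersections may lie at infinity, over extension fields, or carry multiplicity).


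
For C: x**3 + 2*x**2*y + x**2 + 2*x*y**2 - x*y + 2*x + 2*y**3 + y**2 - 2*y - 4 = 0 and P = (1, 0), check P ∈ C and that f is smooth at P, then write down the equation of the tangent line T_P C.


Tangent line at P: 7*x - y - 7 = 0.

Step 1: f(1, 0) = 0, so P lies on C.
Step 2: partial derivatives
  f_x(x, y) = 3*x**2 + 4*x*y + 2*x + 2*y**2 - y + 2, f_y(x, y) = 2*x**2 + 4*x*y - x + 6*y**2 + 2*y - 2.
  f_x(P) = 7, f_y(P) = -1 (gradient nonzero, so P is smooth).
Step 3: tangent line at P: 7·(x − 1) + -1·(y − 0) = 0.
Expanding: 7*x - y - 7 = 0.


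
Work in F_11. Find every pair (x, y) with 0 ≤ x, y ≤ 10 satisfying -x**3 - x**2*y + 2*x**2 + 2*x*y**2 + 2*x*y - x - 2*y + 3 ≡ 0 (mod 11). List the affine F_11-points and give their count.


Affine F_11-points: {(0, 7), (4, 0), (4, 4), (5, 0), (5, 5), (7, 6), (7, 10), (10, 1), (10, 2)}; count = 9.

For each of the 121 pairs (x, y) ∈ F_11², evaluate f(x, y) mod 11. Record the zeros.
  x = 0: [0↦3, 1↦1, 2↦10, 3↦8, 4↦6, 5↦4, 6↦2, 7↦0, 8↦9, 9↦7, 10↦5]  zeros at y ∈ {7}
  x = 1: [0↦3, 1↦4, 2↦9, 3↦7, 4↦9, 5↦4, 6↦3, 7↦6, 8↦2, 9↦2, 10↦6]  zeros at y ∈ ∅
  x = 2: [0↦1, 1↦3, 2↦2, 3↦9, 4↦2, 5↦3, 6↦1, 7↦7, 8↦10, 9↦10, 10↦7]  zeros at y ∈ ∅
  x = 3: [0↦2, 1↦3, 2↦5, 3↦8, 4↦1, 5↦6, 6↦1, 7↦8, 8↦5, 9↦3, 10↦2]  zeros at y ∈ ∅
  x = 4: [0↦0, 1↦9, 2↦1, 3↦9, 4↦0, 5↦7, 6↦8, 7↦3, 8↦3, 9↦8, 10↦7]  zeros at y ∈ {0, 4}
  x = 5: [0↦0, 1↦4, 2↦6, 3↦6, 4↦4, 5↦0, 6↦5, 7↦8, 8↦9, 9↦8, 10↦5]  zeros at y ∈ {0, 5}
  x = 6: [0↦7, 1↦4, 2↦3, 3↦4, 4↦7, 5↦1, 6↦8, 7↦6, 8↦6, 9↦8, 10↦1]  zeros at y ∈ ∅
  x = 7: [0↦4, 1↦3, 2↦8, 3↦8, 4↦3, 5↦4, 6↦0, 7↦2, 8↦10, 9↦2, 10↦0]  zeros at y ∈ {6, 10}
  x = 8: [0↦7, 1↦6, 2↦4, 3↦1, 4↦8, 5↦3, 6↦8, 7↦1, 8↦4, 9↦6, 10↦7]  zeros at y ∈ ∅
  x = 9: [0↦10, 1↦7, 2↦7, 3↦10, 4↦5, 5↦3, 6↦4, 7↦8, 8↦4, 9↦3, 10↦5]  zeros at y ∈ ∅
  x = 10: [0↦7, 1↦0, 2↦0, 3↦7, 4↦10, 5↦9, 6↦4, 7↦6, 8↦4, 9↦9, 10↦10]  zeros at y ∈ {1, 2}
Collecting zeros: affine points = {(0, 7), (4, 0), (4, 4), (5, 0), (5, 5), (7, 6), (7, 10), (10, 1), (10, 2)}.
Total count |C(F_11)_aff| = 9.


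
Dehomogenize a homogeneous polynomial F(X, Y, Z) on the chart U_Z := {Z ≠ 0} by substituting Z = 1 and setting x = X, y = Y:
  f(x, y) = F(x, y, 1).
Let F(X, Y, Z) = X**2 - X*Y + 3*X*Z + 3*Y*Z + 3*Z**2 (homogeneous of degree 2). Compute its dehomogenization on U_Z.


f(x, y) = x**2 - x*y + 3*x + 3*y + 3

On U_Z we set Z = 1. Each monomial c·X^i·Y^j·Z^k in F becomes c·x^i·y^j·1^k = c·x^i·y^j.
Substituting Z = 1: F(X, Y, 1) = x**2 - x*y + 3*x + 3*y + 3.
Note: deg(f) ≤ deg(F) = 2; strict inequality happens when F is divisible by Z (lost terms).


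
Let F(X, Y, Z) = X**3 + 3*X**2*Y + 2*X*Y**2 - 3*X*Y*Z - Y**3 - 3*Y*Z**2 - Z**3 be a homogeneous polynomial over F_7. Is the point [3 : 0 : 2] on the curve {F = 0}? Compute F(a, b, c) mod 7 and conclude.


F(3,0,2) ≡ 5 (mod 7); P is NOT on the curve.

Evaluate F(3, 0, 2) term-by-term (mod 7).
  X**3 ↦ 1·27·1·1 = 27
  3*X**2*Y ↦ 3·9·0·1 = 0
  2*X*Y**2 ↦ 2·3·0·1 = 0
  -3*X*Y*Z ↦ -3·3·0·2 = 0
  -Y**3 ↦ -1·1·0·1 = 0
  -3*Y*Z**2 ↦ -3·1·0·4 = 0
  -Z**3 ↦ -1·1·1·8 = -8
Sum: F(3, 0, 2) = (27) + (0) + (0) + (0) + (0) + (0) + (-8) = 19.
Reducing mod 7: 19 ≡ 5 (mod 7).
Since F(a, b, c) ≡ 5 ≠ 0 (mod 7), P does NOT lie on the curve.


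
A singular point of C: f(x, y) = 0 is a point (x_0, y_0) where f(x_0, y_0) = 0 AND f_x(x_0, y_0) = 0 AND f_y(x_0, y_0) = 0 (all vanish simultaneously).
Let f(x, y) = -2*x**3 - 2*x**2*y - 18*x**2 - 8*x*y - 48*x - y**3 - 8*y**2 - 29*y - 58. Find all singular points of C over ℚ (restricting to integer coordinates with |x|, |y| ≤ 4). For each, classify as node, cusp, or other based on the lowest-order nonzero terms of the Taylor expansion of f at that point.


Singular points: {(-2, -3)}; classification: cusp.

Compute partial derivatives:
  f_x = -6*x**2 - 4*x*y - 36*x - 8*y - 48.
  f_y = -2*x**2 - 8*x - 3*y**2 - 16*y - 29.
Scan x_0 ∈ {−4, ..., 4}. For each x_0, f_y(x_0, y) is a polynomial in y; find its integer roots y ∈ {−4, ..., 4}, then test f_x and f at those candidates.
  x = -4: f_y(-4, y) = -3*y**2 - 16*y - 29; no integer root y with |y| ≤ 4.
  x = -3: f_y(-3, y) = -3*y**2 - 16*y - 23; no integer root y with |y| ≤ 4.
  x = -2: f_y(-2, y) = -3*y**2 - 16*y - 21; vanishes at y ∈ {-3}. (-2, -3): f_x = 0, f = 0 — SINGULAR.
  x = -1: f_y(-1, y) = -3*y**2 - 16*y - 23; no integer root y with |y| ≤ 4.
  x = 0: f_y(0, y) = -3*y**2 - 16*y - 29; no integer root y with |y| ≤ 4.
  x = 1: f_y(1, y) = -3*y**2 - 16*y - 39; no integer root y with |y| ≤ 4.
  x = 2: f_y(2, y) = -3*y**2 - 16*y - 53; no integer root y with |y| ≤ 4.
  x = 3: f_y(3, y) = -3*y**2 - 16*y - 71; no integer root y with |y| ≤ 4.
  x = 4: f_y(4, y) = -3*y**2 - 16*y - 93; no integer root y with |y| ≤ 4.
Only singular point on the grid: (-2, -3).
Classify: substitute x = -2 + u, y = -3 + v and expand: f = -2*u**3 - 2*u**2*v - v**3 + v**2.
No constant or linear terms (consistent with a singular point). Quadratic part: v**2. Cubic part: -2*u**3 - 2*u**2*v - v**3.
The quadratic part v**2 is a perfect square, so there is a single (double) tangent line v = 0, i.e. y = -3. Restricting the cubic part to that line (v = 0) leaves -2*u**3 ≠ 0, so f is not divisible by v and the branch is v² ≈ 2*u**3 to lowest order — this is a cusp.
Classification: cusp.
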